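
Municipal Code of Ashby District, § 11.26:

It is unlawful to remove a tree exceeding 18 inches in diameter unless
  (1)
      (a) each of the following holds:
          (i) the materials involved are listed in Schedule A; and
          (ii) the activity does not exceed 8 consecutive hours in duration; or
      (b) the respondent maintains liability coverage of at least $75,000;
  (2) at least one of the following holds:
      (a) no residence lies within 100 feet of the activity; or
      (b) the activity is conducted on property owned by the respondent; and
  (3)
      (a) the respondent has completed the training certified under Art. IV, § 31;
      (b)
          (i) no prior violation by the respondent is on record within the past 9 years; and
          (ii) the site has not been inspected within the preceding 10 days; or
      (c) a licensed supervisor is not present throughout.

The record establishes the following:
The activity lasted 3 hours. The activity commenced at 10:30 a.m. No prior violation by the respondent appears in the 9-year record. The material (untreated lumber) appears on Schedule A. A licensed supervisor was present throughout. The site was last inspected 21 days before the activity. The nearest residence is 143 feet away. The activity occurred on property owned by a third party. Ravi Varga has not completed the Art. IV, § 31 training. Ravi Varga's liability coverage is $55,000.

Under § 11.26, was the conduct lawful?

Yes — lawful.

(i) Schedule A material — satisfied.
(ii) ≤ 8 hrs duration — met.
(a): T AND T → true.
(b) coverage ≥ $75,000 — not satisfied.
So (1) is satisfied (T OR F).
(a) no residence in 100 ft — met.
(b) own property — not met.
So (2) is satisfied (T OR F).
(a) training certified — fails.
(i) no prior violation — holds.
(ii) not (site inspected) — met.
(b): T AND T → true.
(c) not (supervisor present) — not met.
(3): F OR T OR F → true.
Overall: T AND T AND T → true.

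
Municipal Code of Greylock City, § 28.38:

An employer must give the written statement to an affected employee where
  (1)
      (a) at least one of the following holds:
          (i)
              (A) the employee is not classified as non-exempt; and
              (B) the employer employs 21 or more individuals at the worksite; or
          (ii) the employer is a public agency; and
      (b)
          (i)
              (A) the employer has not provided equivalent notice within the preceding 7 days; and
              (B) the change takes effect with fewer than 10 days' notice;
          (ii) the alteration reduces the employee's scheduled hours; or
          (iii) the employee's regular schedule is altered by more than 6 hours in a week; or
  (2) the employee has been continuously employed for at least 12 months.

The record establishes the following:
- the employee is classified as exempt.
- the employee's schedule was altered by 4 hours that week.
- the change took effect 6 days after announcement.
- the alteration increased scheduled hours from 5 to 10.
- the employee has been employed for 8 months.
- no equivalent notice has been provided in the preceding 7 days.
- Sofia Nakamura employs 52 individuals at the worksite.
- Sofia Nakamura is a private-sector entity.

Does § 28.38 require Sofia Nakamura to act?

(A) not (non-exempt) — met.
(B) ≥ 21 at site — holds.
So (i) is satisfied (T AND T).
(ii) public agency — not satisfied.
So (a) is satisfied (T OR F).
(A) no recent notice — met.
(B) < 10 days' notice — satisfied.
(i) = T AND T = true.
(ii) hours reduced — not satisfied.
(iii) schedule shift > 6h — not met.
(b) = T OR F OR F = true.
So (1) is satisfied (T AND T).
(2) tenure ≥ 12 mo. — fails.
Overall = T OR F = true.

Yes — required.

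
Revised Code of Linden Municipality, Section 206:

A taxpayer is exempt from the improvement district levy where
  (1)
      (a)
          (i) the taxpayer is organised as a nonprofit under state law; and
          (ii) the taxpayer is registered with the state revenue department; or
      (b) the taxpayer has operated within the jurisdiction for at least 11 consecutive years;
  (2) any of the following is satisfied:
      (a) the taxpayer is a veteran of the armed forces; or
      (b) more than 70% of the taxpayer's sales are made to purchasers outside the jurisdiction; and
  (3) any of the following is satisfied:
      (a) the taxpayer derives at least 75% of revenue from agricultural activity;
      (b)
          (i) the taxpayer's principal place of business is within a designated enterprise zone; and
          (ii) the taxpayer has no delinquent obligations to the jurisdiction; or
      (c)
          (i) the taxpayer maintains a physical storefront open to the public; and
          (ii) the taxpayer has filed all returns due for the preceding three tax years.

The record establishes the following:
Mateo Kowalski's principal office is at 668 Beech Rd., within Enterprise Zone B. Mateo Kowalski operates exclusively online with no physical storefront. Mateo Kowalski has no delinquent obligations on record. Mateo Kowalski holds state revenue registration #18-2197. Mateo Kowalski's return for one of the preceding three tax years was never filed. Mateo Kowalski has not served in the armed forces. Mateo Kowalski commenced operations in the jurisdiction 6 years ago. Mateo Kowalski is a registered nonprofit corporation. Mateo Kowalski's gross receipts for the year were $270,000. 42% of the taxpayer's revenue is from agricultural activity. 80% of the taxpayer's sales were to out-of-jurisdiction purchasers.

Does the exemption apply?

Yes — exempt.

(i) nonprofit — satisfied.
(ii) state-registered — met.
So (a) is satisfied (T AND T).
(b) ≥ 11 yrs in jurisdiction — not met.
So (1) is satisfied (T OR F).
(a) veteran — not satisfied.
(b) >70% out-of-jur. sales — satisfied.
(2) = F OR T = true.
(a) ≥75% agricultural — not satisfied.
(i) in enterprise zone — holds.
(ii) no delinquency — met.
(b) = T AND T = true.
(i) has storefront — not met.
(ii) returns current — not met.
(c): F AND F → false.
(3): F OR T OR F → true.
So Overall is satisfied (T AND T AND T).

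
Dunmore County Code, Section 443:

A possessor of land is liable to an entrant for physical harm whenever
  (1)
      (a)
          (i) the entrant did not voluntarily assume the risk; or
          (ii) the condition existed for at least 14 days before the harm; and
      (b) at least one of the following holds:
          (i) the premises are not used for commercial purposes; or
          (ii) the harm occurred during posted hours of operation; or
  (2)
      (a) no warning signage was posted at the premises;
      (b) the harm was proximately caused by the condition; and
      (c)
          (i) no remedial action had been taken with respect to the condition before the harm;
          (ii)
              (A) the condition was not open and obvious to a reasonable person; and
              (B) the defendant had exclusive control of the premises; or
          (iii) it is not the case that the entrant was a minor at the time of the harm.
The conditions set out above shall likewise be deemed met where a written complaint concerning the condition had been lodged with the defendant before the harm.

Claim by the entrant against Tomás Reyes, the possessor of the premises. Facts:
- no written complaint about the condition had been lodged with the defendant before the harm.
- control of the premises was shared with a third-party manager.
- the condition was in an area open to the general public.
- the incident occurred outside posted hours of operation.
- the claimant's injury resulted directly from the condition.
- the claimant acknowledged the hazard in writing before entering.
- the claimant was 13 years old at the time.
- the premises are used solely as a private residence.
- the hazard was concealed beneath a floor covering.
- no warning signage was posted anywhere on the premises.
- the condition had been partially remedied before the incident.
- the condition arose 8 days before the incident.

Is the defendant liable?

No — not liable.

(i) no assumed risk — not met.
(ii) condition ≥14 days old — not met.
(a): F OR F → false.
(i) not (commercial use) — met.
(ii) during posted hours — fails.
(b) = T OR F = true.
So (1) is not satisfied (F AND T).
(a) no signage posted — holds.
(b) proximate cause — satisfied.
(i) no remedial action — fails.
(A) not open/obvious — satisfied.
(B) exclusive control — not satisfied.
(ii): T AND F → false.
(iii) not (entrant a minor) — not satisfied.
(c): F OR F OR F → false.
(2): T AND T AND F → false.
Overall: F OR F → false.
Exception (complaint lodged) — not satisfied.
Result: main false OR exception false → false.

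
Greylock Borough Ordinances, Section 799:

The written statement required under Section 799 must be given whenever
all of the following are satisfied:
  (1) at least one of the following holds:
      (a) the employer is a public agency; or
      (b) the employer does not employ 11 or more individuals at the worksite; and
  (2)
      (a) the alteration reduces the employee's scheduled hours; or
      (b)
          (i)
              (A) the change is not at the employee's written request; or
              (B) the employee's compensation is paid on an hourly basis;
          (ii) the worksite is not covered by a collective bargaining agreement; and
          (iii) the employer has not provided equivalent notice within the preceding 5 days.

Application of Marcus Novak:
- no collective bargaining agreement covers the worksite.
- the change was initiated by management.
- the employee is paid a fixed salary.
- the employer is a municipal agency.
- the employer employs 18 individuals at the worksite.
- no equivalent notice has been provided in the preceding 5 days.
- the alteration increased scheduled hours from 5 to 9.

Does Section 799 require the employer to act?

Yes — required.

(a) public agency — holds.
(b) not (≥ 11 at site) — not met.
(1): T OR F → true.
(a) hours reduced — not satisfied.
(A) not employee-requested — holds.
(B) hourly-paid — not met.
(i) = T OR F = true.
(ii) no CBA — satisfied.
(iii) no recent notice — satisfied.
(b) = T AND T AND T = true.
So (2) is satisfied (F OR T).
So Overall is satisfied (T AND T).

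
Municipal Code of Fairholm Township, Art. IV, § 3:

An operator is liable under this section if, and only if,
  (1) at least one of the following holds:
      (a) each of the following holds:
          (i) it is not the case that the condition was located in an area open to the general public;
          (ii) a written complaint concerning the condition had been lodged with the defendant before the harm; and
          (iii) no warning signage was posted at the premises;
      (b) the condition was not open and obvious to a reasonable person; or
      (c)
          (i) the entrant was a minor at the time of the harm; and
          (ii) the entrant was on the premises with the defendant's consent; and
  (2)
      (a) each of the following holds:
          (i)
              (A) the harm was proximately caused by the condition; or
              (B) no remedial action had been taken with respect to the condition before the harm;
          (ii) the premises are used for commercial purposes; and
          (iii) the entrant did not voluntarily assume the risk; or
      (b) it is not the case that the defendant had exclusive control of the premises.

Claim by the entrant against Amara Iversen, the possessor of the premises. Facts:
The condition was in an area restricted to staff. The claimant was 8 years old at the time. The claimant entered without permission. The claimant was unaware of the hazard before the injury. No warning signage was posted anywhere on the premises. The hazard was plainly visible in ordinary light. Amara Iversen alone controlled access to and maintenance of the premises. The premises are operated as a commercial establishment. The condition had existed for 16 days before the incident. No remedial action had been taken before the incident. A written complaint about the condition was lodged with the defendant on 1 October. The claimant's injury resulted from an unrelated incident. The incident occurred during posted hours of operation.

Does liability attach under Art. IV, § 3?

Yes — liable.

(i) not (public area) — holds.
(ii) complaint lodged — holds.
(iii) no signage posted — met.
(a): T AND T AND T → true.
(b) not open/obvious — fails.
(i) entrant a minor — holds.
(ii) consent to enter — fails.
So (c) is not satisfied (T AND F).
So (1) is satisfied (T OR F OR F).
(A) proximate cause — fails.
(B) no remedial action — met.
So (i) is satisfied (F OR T).
(ii) commercial use — satisfied.
(iii) no assumed risk — holds.
So (a) is satisfied (T AND T AND T).
(b) not (exclusive control) — not satisfied.
So (2) is satisfied (T OR F).
Overall: T AND T → true.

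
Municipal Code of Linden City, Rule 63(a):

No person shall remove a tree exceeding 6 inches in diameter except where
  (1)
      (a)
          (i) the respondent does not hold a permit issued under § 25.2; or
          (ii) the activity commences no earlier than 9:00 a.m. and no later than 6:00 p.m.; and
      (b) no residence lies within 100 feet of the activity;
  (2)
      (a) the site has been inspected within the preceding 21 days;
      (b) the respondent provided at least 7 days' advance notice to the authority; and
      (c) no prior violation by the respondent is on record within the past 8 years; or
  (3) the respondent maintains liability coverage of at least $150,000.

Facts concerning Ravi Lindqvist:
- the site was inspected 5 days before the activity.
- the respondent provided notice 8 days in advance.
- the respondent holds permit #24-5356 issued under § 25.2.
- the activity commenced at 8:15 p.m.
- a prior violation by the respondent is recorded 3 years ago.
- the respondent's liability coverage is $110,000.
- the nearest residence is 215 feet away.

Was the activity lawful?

No — unlawful.

(i) not (holds permit) — not met.
(ii) start within hours — not satisfied.
So (a) is not satisfied (F OR F).
(b) no residence in 100 ft — satisfied.
(1) = F AND T = false.
(a) site inspected — met.
(b) ≥7 days' notice — holds.
(c) no prior violation — fails.
(2): T AND T AND F → false.
(3) coverage ≥ $150,000 — fails.
So Overall is not satisfied (F OR F OR F).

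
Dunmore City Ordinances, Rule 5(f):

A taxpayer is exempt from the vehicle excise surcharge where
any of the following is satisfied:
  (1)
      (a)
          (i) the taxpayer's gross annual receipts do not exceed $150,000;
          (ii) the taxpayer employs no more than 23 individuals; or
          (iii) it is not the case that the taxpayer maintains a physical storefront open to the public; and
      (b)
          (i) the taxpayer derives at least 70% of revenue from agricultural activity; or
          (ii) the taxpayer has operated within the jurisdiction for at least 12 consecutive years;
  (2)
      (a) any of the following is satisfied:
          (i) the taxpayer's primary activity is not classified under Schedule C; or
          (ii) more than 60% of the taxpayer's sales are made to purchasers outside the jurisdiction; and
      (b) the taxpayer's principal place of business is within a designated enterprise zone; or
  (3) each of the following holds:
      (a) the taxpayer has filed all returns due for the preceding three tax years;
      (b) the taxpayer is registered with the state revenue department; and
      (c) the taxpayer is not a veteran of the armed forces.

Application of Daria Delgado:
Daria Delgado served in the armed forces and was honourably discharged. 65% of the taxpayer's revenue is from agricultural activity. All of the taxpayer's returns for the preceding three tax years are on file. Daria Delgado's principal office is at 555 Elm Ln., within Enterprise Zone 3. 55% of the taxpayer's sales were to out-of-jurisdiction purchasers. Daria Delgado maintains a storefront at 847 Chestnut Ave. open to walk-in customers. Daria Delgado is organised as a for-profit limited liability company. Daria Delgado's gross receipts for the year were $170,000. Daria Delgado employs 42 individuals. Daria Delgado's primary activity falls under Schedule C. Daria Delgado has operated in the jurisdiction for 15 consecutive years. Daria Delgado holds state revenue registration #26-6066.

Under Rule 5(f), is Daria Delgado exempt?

(i) receipts ≤ $150,000 — not met.
(ii) ≤ 23 employees — not satisfied.
(iii) not (has storefront) — not satisfied.
(a) = F OR F OR F = false.
(i) ≥70% agricultural — not satisfied.
(ii) ≥ 12 yrs in jurisdiction — holds.
(b): F OR T → true.
(1): F AND T → false.
(i) not (Schedule C activity) — not met.
(ii) >60% out-of-jur. sales — fails.
So (a) is not satisfied (F OR F).
(b) in enterprise zone — satisfied.
(2): F AND T → false.
(a) returns current — holds.
(b) state-registered — holds.
(c) not (veteran) — not satisfied.
(3) = T AND T AND F = false.
Overall: F OR F OR F → false.

No — not exempt.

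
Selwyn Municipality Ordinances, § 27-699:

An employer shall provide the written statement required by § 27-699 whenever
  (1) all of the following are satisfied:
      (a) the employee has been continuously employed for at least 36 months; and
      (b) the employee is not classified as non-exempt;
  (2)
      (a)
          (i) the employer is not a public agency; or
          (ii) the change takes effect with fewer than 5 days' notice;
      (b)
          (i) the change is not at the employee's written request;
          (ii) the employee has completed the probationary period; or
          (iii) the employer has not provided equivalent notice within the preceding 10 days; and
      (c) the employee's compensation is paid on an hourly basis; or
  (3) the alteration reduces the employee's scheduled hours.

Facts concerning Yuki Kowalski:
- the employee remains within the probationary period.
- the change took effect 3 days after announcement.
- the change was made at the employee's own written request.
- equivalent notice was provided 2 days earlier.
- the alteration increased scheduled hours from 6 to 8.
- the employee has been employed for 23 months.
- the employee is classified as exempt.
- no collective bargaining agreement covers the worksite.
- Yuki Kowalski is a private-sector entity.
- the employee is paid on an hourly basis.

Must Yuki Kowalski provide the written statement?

(a) tenure ≥ 36 mo. — fails.
(b) not (non-exempt) — met.
(1) = F AND T = false.
(i) not (public agency) — met.
(ii) < 5 days' notice — satisfied.
(a): T OR T → true.
(i) not employee-requested — fails.
(ii) past probation — not met.
(iii) no recent notice — not satisfied.
So (b) is not satisfied (F OR F OR F).
(c) hourly-paid — holds.
(2) = T AND F AND T = false.
(3) hours reduced — not satisfied.
Overall: F OR F OR F → false.

No — not required.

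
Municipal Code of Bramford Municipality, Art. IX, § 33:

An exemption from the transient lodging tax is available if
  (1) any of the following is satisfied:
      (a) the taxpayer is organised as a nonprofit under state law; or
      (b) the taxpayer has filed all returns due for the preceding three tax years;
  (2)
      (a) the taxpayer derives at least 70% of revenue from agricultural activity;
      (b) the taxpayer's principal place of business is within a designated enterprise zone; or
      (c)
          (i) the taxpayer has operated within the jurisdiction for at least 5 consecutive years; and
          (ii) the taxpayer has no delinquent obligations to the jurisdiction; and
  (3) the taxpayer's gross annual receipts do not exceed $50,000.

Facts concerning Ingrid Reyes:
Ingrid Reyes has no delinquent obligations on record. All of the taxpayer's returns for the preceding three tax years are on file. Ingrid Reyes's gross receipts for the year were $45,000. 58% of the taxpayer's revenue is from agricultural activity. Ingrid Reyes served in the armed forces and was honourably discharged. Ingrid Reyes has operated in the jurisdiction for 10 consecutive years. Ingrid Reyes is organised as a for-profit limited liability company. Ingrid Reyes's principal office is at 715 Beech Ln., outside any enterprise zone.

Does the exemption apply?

Yes — exempt.

(a) nonprofit — not satisfied.
(b) returns current — met.
(1) = F OR T = true.
(a) ≥70% agricultural — not met.
(b) in enterprise zone — not satisfied.
(i) ≥ 5 yrs in jurisdiction — holds.
(ii) no delinquency — satisfied.
(c): T AND T → true.
(2): F OR F OR T → true.
(3) receipts ≤ $50,000 — holds.
So Overall is satisfied (T AND T AND T).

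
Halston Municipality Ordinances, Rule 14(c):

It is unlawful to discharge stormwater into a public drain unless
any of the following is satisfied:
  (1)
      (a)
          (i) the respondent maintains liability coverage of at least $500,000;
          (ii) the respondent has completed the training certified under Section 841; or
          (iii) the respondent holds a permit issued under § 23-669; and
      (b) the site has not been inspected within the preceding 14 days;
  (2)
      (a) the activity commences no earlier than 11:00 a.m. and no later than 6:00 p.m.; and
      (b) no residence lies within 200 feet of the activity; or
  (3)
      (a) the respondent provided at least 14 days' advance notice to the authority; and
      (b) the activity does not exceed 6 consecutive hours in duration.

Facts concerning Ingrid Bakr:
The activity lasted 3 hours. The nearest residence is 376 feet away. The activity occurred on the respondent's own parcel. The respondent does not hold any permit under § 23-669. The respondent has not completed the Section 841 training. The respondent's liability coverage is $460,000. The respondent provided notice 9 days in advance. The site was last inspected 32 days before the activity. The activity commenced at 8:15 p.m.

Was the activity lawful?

No — unlawful.

(i) coverage ≥ $500,000 — fails.
(ii) training certified — not met.
(iii) holds permit — fails.
(a): F OR F OR F → false.
(b) not (site inspected) — holds.
So (1) is not satisfied (F AND T).
(a) start within hours — fails.
(b) no residence in 200 ft — satisfied.
(2) = F AND T = false.
(a) ≥14 days' notice — fails.
(b) ≤ 6 hrs duration — holds.
So (3) is not satisfied (F AND T).
So Overall is not satisfied (F OR F OR F).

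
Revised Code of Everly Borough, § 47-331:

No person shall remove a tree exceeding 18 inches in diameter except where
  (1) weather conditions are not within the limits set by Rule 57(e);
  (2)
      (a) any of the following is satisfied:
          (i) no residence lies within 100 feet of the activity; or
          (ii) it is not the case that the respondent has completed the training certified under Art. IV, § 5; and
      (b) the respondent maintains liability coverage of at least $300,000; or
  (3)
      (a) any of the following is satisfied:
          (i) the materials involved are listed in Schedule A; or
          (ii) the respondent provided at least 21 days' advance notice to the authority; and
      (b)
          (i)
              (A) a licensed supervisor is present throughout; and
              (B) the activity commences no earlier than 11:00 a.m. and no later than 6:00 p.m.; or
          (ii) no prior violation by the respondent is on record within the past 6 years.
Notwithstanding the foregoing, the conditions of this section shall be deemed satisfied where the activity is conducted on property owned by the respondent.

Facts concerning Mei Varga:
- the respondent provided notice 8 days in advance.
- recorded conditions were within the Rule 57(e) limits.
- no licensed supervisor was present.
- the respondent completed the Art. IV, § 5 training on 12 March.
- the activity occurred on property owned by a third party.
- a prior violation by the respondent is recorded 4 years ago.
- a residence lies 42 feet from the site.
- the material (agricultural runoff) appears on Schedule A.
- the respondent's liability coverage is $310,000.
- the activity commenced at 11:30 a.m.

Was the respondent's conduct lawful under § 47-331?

No — unlawful.

(1) not (weather ok) — not satisfied.
(i) no residence in 100 ft — fails.
(ii) not (training certified) — not met.
(a): F OR F → false.
(b) coverage ≥ $300,000 — met.
So (2) is not satisfied (F AND T).
(i) Schedule A material — holds.
(ii) ≥21 days' notice — not met.
(a): T OR F → true.
(A) supervisor present — not satisfied.
(B) start within hours — holds.
(i) = F AND T = false.
(ii) no prior violation — not satisfied.
So (b) is not satisfied (F OR F).
(3): T AND F → false.
Overall = F OR F OR F = false.
Exception (own property) — not satisfied.
Result: main false OR exception false → false.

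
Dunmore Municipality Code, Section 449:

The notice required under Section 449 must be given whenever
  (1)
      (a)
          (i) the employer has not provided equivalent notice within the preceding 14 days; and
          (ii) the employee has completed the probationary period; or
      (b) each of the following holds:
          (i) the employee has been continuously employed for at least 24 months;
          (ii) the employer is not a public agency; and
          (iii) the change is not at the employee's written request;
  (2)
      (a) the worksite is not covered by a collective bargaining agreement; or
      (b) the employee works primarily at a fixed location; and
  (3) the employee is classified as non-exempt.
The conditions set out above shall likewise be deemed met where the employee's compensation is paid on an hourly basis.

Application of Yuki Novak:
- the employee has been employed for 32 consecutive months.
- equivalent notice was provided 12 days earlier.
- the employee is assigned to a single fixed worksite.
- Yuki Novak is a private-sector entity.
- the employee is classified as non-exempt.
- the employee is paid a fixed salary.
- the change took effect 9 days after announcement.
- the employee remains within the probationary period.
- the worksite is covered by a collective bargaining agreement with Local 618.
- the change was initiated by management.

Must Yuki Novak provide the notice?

Yes — required.

(i) no recent notice — not satisfied.
(ii) past probation — fails.
So (a) is not satisfied (F AND F).
(i) tenure ≥ 24 mo. — met.
(ii) not (public agency) — met.
(iii) not employee-requested — satisfied.
(b): T AND T AND T → true.
(1) = F OR T = true.
(a) no CBA — not satisfied.
(b) fixed location — holds.
So (2) is satisfied (F OR T).
(3) non-exempt — holds.
Overall: T AND T AND T → true.
Exception (hourly-paid) — not satisfied.
Result: main true OR exception false → true.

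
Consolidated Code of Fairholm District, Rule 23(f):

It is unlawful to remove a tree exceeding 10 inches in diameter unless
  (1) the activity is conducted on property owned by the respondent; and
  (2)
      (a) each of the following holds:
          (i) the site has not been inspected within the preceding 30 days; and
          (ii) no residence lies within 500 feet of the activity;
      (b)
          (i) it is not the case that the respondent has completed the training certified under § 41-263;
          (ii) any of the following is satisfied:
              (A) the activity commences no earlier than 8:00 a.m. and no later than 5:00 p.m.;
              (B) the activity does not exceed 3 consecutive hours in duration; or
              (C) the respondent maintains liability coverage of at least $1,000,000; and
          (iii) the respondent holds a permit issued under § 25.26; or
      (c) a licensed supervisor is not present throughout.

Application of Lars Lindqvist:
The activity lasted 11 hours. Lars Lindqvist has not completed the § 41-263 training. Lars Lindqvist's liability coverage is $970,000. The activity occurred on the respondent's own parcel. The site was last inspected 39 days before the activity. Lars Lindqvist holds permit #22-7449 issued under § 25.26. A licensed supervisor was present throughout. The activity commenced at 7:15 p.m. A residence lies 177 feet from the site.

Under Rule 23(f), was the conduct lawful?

(1) own property — satisfied.
(i) not (site inspected) — holds.
(ii) no residence in 500 ft — not met.
(a) = T AND F = false.
(i) not (training certified) — holds.
(A) start within hours — fails.
(B) ≤ 3 hrs duration — fails.
(C) coverage ≥ $1,000,000 — not met.
(ii) = F OR F OR F = false.
(iii) holds permit — satisfied.
(b) = T AND F AND T = false.
(c) not (supervisor present) — not satisfied.
(2) = F OR F OR F = false.
Overall = T AND F = false.

No — unlawful.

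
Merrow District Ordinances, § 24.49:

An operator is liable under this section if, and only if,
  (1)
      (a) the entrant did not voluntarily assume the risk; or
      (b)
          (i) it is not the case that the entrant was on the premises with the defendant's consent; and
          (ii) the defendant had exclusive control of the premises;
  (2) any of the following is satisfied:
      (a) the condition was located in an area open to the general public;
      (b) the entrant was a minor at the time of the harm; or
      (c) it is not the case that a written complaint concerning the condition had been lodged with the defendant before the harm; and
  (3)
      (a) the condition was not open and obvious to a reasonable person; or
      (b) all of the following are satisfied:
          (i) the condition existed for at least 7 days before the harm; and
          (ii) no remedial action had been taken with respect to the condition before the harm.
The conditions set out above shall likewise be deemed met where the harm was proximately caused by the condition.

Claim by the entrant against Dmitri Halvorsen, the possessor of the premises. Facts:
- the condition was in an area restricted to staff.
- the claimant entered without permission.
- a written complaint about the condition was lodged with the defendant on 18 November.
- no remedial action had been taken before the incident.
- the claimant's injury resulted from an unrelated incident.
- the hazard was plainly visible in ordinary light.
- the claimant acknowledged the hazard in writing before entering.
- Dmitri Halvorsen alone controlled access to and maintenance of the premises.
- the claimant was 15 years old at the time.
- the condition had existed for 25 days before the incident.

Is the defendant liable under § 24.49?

Yes — liable.

(a) no assumed risk — not satisfied.
(i) not (consent to enter) — holds.
(ii) exclusive control — satisfied.
(b) = T AND T = true.
(1) = F OR T = true.
(a) public area — not met.
(b) entrant a minor — satisfied.
(c) not (complaint lodged) — fails.
(2): F OR T OR F → true.
(a) not open/obvious — not satisfied.
(i) condition ≥7 days old — holds.
(ii) no remedial action — met.
So (b) is satisfied (T AND T).
So (3) is satisfied (F OR T).
So Overall is satisfied (T AND T AND T).
Exception (proximate cause) — not satisfied.
Result: main true OR exception false → true.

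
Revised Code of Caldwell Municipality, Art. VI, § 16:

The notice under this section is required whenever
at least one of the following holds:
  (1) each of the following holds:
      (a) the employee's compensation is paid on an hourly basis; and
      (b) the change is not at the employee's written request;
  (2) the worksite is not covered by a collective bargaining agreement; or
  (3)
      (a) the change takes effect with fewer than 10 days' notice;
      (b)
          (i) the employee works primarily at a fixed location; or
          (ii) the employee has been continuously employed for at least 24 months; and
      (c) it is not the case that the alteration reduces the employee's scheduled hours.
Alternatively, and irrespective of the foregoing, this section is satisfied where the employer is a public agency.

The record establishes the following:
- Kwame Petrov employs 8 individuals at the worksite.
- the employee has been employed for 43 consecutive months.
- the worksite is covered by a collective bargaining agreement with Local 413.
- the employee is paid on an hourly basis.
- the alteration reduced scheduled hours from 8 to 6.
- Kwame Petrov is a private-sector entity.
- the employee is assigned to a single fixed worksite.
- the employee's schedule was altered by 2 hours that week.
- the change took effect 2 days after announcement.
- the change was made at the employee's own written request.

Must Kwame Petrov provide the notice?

(a) hourly-paid — met.
(b) not employee-requested — fails.
(1) = T AND F = false.
(2) no CBA — not met.
(a) < 10 days' notice — holds.
(i) fixed location — satisfied.
(ii) tenure ≥ 24 mo. — met.
(b) = T OR T = true.
(c) not (hours reduced) — not satisfied.
(3): T AND T AND F → false.
Overall = F OR F OR F = false.
Exception (public agency) — not satisfied.
Result: main false OR exception false → false.

No — not required.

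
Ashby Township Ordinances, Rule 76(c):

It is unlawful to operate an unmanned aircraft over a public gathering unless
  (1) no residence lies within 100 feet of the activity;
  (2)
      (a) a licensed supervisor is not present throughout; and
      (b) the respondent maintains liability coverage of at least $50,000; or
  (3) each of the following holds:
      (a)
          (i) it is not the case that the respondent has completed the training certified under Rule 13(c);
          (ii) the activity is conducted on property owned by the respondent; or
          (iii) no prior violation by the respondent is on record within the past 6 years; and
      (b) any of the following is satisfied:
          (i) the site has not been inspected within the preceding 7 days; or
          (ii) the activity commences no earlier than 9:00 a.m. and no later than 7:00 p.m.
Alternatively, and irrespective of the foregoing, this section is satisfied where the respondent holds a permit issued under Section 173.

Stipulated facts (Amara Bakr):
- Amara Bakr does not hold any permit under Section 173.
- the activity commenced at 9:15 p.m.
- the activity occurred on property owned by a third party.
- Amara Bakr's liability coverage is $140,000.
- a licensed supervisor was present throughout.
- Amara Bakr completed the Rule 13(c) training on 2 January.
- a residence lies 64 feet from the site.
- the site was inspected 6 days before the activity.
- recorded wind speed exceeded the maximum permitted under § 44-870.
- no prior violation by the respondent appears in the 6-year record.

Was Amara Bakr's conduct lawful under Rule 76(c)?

No — unlawful.

(1) no residence in 100 ft — not satisfied.
(a) not (supervisor present) — fails.
(b) coverage ≥ $50,000 — holds.
So (2) is not satisfied (F AND T).
(i) not (training certified) — not satisfied.
(ii) own property — not met.
(iii) no prior violation — holds.
(a) = F OR F OR T = true.
(i) not (site inspected) — not satisfied.
(ii) start within hours — not satisfied.
So (b) is not satisfied (F OR F).
(3) = T AND F = false.
Overall = F OR F OR F = false.
Exception (holds permit) — not satisfied.
Result: main false OR exception false → false.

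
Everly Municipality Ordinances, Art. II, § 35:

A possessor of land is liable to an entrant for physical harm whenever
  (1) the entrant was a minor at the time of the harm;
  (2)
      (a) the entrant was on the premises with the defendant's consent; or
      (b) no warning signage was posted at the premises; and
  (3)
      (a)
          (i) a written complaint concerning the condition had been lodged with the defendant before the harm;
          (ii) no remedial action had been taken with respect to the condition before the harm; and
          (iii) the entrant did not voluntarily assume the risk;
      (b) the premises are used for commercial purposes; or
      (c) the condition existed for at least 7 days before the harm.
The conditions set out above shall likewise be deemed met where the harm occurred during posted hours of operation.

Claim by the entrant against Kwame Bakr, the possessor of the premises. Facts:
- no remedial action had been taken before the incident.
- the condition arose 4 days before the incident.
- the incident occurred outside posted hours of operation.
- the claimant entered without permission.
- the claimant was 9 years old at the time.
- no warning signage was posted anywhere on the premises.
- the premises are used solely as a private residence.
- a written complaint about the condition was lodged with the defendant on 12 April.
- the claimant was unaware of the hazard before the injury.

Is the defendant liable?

(1) entrant a minor — holds.
(a) consent to enter — fails.
(b) no signage posted — holds.
(2) = F OR T = true.
(i) complaint lodged — met.
(ii) no remedial action — satisfied.
(iii) no assumed risk — met.
So (a) is satisfied (T AND T AND T).
(b) commercial use — not satisfied.
(c) condition ≥7 days old — not met.
(3) = T OR F OR F = true.
Overall: T AND T AND T → true.
Exception (during posted hours) — not satisfied.
Result: main true OR exception false → true.

Yes — liable.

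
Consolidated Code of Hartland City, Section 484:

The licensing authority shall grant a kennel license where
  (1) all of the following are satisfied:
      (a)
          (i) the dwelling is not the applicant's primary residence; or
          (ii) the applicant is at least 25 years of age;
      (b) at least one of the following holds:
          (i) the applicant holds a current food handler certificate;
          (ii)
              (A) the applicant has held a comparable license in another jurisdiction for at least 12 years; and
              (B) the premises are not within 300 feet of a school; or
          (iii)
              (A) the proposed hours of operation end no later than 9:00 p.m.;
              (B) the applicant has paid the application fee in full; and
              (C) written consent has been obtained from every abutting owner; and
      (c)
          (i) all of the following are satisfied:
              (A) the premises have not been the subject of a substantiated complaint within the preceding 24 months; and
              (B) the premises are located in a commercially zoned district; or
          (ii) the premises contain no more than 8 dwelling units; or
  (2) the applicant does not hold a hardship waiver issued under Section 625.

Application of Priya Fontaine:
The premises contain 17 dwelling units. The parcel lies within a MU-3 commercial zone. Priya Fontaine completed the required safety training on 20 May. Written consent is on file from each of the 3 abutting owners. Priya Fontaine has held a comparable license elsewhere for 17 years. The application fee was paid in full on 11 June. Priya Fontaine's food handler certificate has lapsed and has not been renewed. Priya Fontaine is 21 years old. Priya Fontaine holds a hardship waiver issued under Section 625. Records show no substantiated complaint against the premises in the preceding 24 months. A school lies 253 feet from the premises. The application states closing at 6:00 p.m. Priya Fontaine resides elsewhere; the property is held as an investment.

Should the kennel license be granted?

(i) not (primary residence) — satisfied.
(ii) age ≥ 25 — fails.
(a): T OR F → true.
(i) food handler cert. — fails.
(A) prior license ≥ 12 yr — holds.
(B) ≥300 ft from school — fails.
(ii): T AND F → false.
(A) closes by 9 p.m. — holds.
(B) fee paid — satisfied.
(C) all abutters consent — satisfied.
So (iii) is satisfied (T AND T AND T).
(b) = F OR F OR T = true.
(A) no complaint in 24 mo. — holds.
(B) commercially zoned — satisfied.
(i): T AND T → true.
(ii) ≤ 8 units — not met.
So (c) is satisfied (T OR F).
So (1) is satisfied (T AND T AND T).
(2) not (hardship waiver) — not satisfied.
Overall: T OR F → true.

Yes — granted.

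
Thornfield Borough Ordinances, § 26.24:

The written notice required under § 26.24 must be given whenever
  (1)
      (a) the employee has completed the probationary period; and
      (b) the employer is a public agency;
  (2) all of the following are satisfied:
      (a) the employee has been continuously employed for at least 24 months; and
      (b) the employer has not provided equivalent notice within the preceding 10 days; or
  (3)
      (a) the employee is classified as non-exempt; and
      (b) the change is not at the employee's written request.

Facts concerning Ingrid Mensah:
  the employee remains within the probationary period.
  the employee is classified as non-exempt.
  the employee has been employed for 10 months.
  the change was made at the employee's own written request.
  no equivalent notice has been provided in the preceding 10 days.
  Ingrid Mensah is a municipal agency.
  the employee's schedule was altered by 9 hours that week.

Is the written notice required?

(a) past probation — fails.
(b) public agency — met.
(1) = F AND T = false.
(a) tenure ≥ 24 mo. — not satisfied.
(b) no recent notice — satisfied.
So (2) is not satisfied (F AND T).
(a) non-exempt — met.
(b) not employee-requested — not satisfied.
(3): T AND F → false.
So Overall is not satisfied (F OR F OR F).

No — not required.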